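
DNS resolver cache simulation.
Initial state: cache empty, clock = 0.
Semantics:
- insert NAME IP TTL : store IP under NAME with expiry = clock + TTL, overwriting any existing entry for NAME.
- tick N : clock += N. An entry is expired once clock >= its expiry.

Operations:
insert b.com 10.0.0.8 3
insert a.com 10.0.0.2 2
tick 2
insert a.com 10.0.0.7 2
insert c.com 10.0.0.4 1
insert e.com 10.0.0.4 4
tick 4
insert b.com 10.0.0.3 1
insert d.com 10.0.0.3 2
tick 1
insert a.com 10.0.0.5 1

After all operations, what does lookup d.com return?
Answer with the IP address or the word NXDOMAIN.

Op 1: insert b.com -> 10.0.0.8 (expiry=0+3=3). clock=0
Op 2: insert a.com -> 10.0.0.2 (expiry=0+2=2). clock=0
Op 3: tick 2 -> clock=2. purged={a.com}
Op 4: insert a.com -> 10.0.0.7 (expiry=2+2=4). clock=2
Op 5: insert c.com -> 10.0.0.4 (expiry=2+1=3). clock=2
Op 6: insert e.com -> 10.0.0.4 (expiry=2+4=6). clock=2
Op 7: tick 4 -> clock=6. purged={a.com,b.com,c.com,e.com}
Op 8: insert b.com -> 10.0.0.3 (expiry=6+1=7). clock=6
Op 9: insert d.com -> 10.0.0.3 (expiry=6+2=8). clock=6
Op 10: tick 1 -> clock=7. purged={b.com}
Op 11: insert a.com -> 10.0.0.5 (expiry=7+1=8). clock=7
lookup d.com: present, ip=10.0.0.3 expiry=8 > clock=7

Answer: 10.0.0.3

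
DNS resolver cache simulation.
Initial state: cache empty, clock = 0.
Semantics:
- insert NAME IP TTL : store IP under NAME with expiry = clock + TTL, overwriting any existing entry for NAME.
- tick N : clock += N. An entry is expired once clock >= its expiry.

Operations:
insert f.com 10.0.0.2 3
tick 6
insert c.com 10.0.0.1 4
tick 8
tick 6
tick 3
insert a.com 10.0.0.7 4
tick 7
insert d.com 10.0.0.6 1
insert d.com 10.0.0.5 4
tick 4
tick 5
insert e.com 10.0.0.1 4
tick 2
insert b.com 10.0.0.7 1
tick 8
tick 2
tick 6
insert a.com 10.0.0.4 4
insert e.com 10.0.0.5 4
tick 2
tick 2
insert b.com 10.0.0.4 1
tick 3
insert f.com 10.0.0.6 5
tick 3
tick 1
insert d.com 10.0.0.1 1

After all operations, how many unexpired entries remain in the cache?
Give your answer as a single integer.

Answer: 2

Derivation:
Op 1: insert f.com -> 10.0.0.2 (expiry=0+3=3). clock=0
Op 2: tick 6 -> clock=6. purged={f.com}
Op 3: insert c.com -> 10.0.0.1 (expiry=6+4=10). clock=6
Op 4: tick 8 -> clock=14. purged={c.com}
Op 5: tick 6 -> clock=20.
Op 6: tick 3 -> clock=23.
Op 7: insert a.com -> 10.0.0.7 (expiry=23+4=27). clock=23
Op 8: tick 7 -> clock=30. purged={a.com}
Op 9: insert d.com -> 10.0.0.6 (expiry=30+1=31). clock=30
Op 10: insert d.com -> 10.0.0.5 (expiry=30+4=34). clock=30
Op 11: tick 4 -> clock=34. purged={d.com}
Op 12: tick 5 -> clock=39.
Op 13: insert e.com -> 10.0.0.1 (expiry=39+4=43). clock=39
Op 14: tick 2 -> clock=41.
Op 15: insert b.com -> 10.0.0.7 (expiry=41+1=42). clock=41
Op 16: tick 8 -> clock=49. purged={b.com,e.com}
Op 17: tick 2 -> clock=51.
Op 18: tick 6 -> clock=57.
Op 19: insert a.com -> 10.0.0.4 (expiry=57+4=61). clock=57
Op 20: insert e.com -> 10.0.0.5 (expiry=57+4=61). clock=57
Op 21: tick 2 -> clock=59.
Op 22: tick 2 -> clock=61. purged={a.com,e.com}
Op 23: insert b.com -> 10.0.0.4 (expiry=61+1=62). clock=61
Op 24: tick 3 -> clock=64. purged={b.com}
Op 25: insert f.com -> 10.0.0.6 (expiry=64+5=69). clock=64
Op 26: tick 3 -> clock=67.
Op 27: tick 1 -> clock=68.
Op 28: insert d.com -> 10.0.0.1 (expiry=68+1=69). clock=68
Final cache (unexpired): {d.com,f.com} -> size=2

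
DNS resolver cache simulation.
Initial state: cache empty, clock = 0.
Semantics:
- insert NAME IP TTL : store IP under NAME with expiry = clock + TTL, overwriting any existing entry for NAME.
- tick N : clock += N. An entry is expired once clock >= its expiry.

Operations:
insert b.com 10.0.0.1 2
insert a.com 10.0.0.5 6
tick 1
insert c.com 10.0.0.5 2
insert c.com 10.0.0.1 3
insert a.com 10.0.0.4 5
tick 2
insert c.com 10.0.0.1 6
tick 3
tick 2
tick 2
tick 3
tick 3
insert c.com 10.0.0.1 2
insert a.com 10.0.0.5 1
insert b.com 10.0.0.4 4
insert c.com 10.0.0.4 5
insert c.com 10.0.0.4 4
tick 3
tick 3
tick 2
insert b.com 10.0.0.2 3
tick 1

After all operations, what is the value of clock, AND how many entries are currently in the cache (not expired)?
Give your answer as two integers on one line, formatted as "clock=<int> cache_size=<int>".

Answer: clock=25 cache_size=1

Derivation:
Op 1: insert b.com -> 10.0.0.1 (expiry=0+2=2). clock=0
Op 2: insert a.com -> 10.0.0.5 (expiry=0+6=6). clock=0
Op 3: tick 1 -> clock=1.
Op 4: insert c.com -> 10.0.0.5 (expiry=1+2=3). clock=1
Op 5: insert c.com -> 10.0.0.1 (expiry=1+3=4). clock=1
Op 6: insert a.com -> 10.0.0.4 (expiry=1+5=6). clock=1
Op 7: tick 2 -> clock=3. purged={b.com}
Op 8: insert c.com -> 10.0.0.1 (expiry=3+6=9). clock=3
Op 9: tick 3 -> clock=6. purged={a.com}
Op 10: tick 2 -> clock=8.
Op 11: tick 2 -> clock=10. purged={c.com}
Op 12: tick 3 -> clock=13.
Op 13: tick 3 -> clock=16.
Op 14: insert c.com -> 10.0.0.1 (expiry=16+2=18). clock=16
Op 15: insert a.com -> 10.0.0.5 (expiry=16+1=17). clock=16
Op 16: insert b.com -> 10.0.0.4 (expiry=16+4=20). clock=16
Op 17: insert c.com -> 10.0.0.4 (expiry=16+5=21). clock=16
Op 18: insert c.com -> 10.0.0.4 (expiry=16+4=20). clock=16
Op 19: tick 3 -> clock=19. purged={a.com}
Op 20: tick 3 -> clock=22. purged={b.com,c.com}
Op 21: tick 2 -> clock=24.
Op 22: insert b.com -> 10.0.0.2 (expiry=24+3=27). clock=24
Op 23: tick 1 -> clock=25.
Final clock = 25
Final cache (unexpired): {b.com} -> size=1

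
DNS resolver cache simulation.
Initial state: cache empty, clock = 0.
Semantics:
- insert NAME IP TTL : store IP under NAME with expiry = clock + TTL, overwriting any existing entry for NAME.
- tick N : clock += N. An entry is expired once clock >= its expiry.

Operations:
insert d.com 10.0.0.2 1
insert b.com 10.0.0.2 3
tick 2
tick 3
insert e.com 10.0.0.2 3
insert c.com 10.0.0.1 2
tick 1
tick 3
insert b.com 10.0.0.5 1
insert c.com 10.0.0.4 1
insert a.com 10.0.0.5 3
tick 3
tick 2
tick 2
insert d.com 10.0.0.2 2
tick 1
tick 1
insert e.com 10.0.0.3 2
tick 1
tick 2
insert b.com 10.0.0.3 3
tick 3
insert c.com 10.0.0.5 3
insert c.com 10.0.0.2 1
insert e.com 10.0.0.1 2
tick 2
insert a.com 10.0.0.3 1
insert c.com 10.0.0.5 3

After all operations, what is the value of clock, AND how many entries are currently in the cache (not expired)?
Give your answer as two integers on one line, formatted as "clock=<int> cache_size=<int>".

Answer: clock=26 cache_size=2

Derivation:
Op 1: insert d.com -> 10.0.0.2 (expiry=0+1=1). clock=0
Op 2: insert b.com -> 10.0.0.2 (expiry=0+3=3). clock=0
Op 3: tick 2 -> clock=2. purged={d.com}
Op 4: tick 3 -> clock=5. purged={b.com}
Op 5: insert e.com -> 10.0.0.2 (expiry=5+3=8). clock=5
Op 6: insert c.com -> 10.0.0.1 (expiry=5+2=7). clock=5
Op 7: tick 1 -> clock=6.
Op 8: tick 3 -> clock=9. purged={c.com,e.com}
Op 9: insert b.com -> 10.0.0.5 (expiry=9+1=10). clock=9
Op 10: insert c.com -> 10.0.0.4 (expiry=9+1=10). clock=9
Op 11: insert a.com -> 10.0.0.5 (expiry=9+3=12). clock=9
Op 12: tick 3 -> clock=12. purged={a.com,b.com,c.com}
Op 13: tick 2 -> clock=14.
Op 14: tick 2 -> clock=16.
Op 15: insert d.com -> 10.0.0.2 (expiry=16+2=18). clock=16
Op 16: tick 1 -> clock=17.
Op 17: tick 1 -> clock=18. purged={d.com}
Op 18: insert e.com -> 10.0.0.3 (expiry=18+2=20). clock=18
Op 19: tick 1 -> clock=19.
Op 20: tick 2 -> clock=21. purged={e.com}
Op 21: insert b.com -> 10.0.0.3 (expiry=21+3=24). clock=21
Op 22: tick 3 -> clock=24. purged={b.com}
Op 23: insert c.com -> 10.0.0.5 (expiry=24+3=27). clock=24
Op 24: insert c.com -> 10.0.0.2 (expiry=24+1=25). clock=24
Op 25: insert e.com -> 10.0.0.1 (expiry=24+2=26). clock=24
Op 26: tick 2 -> clock=26. purged={c.com,e.com}
Op 27: insert a.com -> 10.0.0.3 (expiry=26+1=27). clock=26
Op 28: insert c.com -> 10.0.0.5 (expiry=26+3=29). clock=26
Final clock = 26
Final cache (unexpired): {a.com,c.com} -> size=2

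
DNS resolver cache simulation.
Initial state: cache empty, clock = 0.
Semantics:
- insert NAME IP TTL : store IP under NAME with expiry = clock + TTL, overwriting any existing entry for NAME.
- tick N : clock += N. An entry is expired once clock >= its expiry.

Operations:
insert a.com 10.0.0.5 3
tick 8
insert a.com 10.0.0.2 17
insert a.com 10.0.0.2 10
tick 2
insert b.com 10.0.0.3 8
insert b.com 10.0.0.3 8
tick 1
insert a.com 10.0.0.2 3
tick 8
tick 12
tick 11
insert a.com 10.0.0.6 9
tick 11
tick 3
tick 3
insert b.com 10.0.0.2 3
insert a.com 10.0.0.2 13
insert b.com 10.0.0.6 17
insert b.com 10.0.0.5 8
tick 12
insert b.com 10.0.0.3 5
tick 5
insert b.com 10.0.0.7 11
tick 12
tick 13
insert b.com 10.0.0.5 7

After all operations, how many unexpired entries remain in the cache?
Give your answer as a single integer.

Op 1: insert a.com -> 10.0.0.5 (expiry=0+3=3). clock=0
Op 2: tick 8 -> clock=8. purged={a.com}
Op 3: insert a.com -> 10.0.0.2 (expiry=8+17=25). clock=8
Op 4: insert a.com -> 10.0.0.2 (expiry=8+10=18). clock=8
Op 5: tick 2 -> clock=10.
Op 6: insert b.com -> 10.0.0.3 (expiry=10+8=18). clock=10
Op 7: insert b.com -> 10.0.0.3 (expiry=10+8=18). clock=10
Op 8: tick 1 -> clock=11.
Op 9: insert a.com -> 10.0.0.2 (expiry=11+3=14). clock=11
Op 10: tick 8 -> clock=19. purged={a.com,b.com}
Op 11: tick 12 -> clock=31.
Op 12: tick 11 -> clock=42.
Op 13: insert a.com -> 10.0.0.6 (expiry=42+9=51). clock=42
Op 14: tick 11 -> clock=53. purged={a.com}
Op 15: tick 3 -> clock=56.
Op 16: tick 3 -> clock=59.
Op 17: insert b.com -> 10.0.0.2 (expiry=59+3=62). clock=59
Op 18: insert a.com -> 10.0.0.2 (expiry=59+13=72). clock=59
Op 19: insert b.com -> 10.0.0.6 (expiry=59+17=76). clock=59
Op 20: insert b.com -> 10.0.0.5 (expiry=59+8=67). clock=59
Op 21: tick 12 -> clock=71. purged={b.com}
Op 22: insert b.com -> 10.0.0.3 (expiry=71+5=76). clock=71
Op 23: tick 5 -> clock=76. purged={a.com,b.com}
Op 24: insert b.com -> 10.0.0.7 (expiry=76+11=87). clock=76
Op 25: tick 12 -> clock=88. purged={b.com}
Op 26: tick 13 -> clock=101.
Op 27: insert b.com -> 10.0.0.5 (expiry=101+7=108). clock=101
Final cache (unexpired): {b.com} -> size=1

Answer: 1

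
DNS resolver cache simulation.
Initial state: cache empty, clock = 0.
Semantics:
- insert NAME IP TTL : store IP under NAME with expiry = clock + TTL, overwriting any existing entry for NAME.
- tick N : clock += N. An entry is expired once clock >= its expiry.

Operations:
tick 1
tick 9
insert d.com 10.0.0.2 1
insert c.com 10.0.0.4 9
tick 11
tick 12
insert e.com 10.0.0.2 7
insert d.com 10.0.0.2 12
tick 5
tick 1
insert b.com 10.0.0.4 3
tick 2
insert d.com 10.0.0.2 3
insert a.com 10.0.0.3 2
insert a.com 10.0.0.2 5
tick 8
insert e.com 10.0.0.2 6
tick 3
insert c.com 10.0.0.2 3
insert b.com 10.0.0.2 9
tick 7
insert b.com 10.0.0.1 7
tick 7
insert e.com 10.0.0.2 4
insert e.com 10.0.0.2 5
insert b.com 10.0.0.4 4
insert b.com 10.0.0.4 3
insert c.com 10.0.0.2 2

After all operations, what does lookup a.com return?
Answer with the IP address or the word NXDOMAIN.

Answer: NXDOMAIN

Derivation:
Op 1: tick 1 -> clock=1.
Op 2: tick 9 -> clock=10.
Op 3: insert d.com -> 10.0.0.2 (expiry=10+1=11). clock=10
Op 4: insert c.com -> 10.0.0.4 (expiry=10+9=19). clock=10
Op 5: tick 11 -> clock=21. purged={c.com,d.com}
Op 6: tick 12 -> clock=33.
Op 7: insert e.com -> 10.0.0.2 (expiry=33+7=40). clock=33
Op 8: insert d.com -> 10.0.0.2 (expiry=33+12=45). clock=33
Op 9: tick 5 -> clock=38.
Op 10: tick 1 -> clock=39.
Op 11: insert b.com -> 10.0.0.4 (expiry=39+3=42). clock=39
Op 12: tick 2 -> clock=41. purged={e.com}
Op 13: insert d.com -> 10.0.0.2 (expiry=41+3=44). clock=41
Op 14: insert a.com -> 10.0.0.3 (expiry=41+2=43). clock=41
Op 15: insert a.com -> 10.0.0.2 (expiry=41+5=46). clock=41
Op 16: tick 8 -> clock=49. purged={a.com,b.com,d.com}
Op 17: insert e.com -> 10.0.0.2 (expiry=49+6=55). clock=49
Op 18: tick 3 -> clock=52.
Op 19: insert c.com -> 10.0.0.2 (expiry=52+3=55). clock=52
Op 20: insert b.com -> 10.0.0.2 (expiry=52+9=61). clock=52
Op 21: tick 7 -> clock=59. purged={c.com,e.com}
Op 22: insert b.com -> 10.0.0.1 (expiry=59+7=66). clock=59
Op 23: tick 7 -> clock=66. purged={b.com}
Op 24: insert e.com -> 10.0.0.2 (expiry=66+4=70). clock=66
Op 25: insert e.com -> 10.0.0.2 (expiry=66+5=71). clock=66
Op 26: insert b.com -> 10.0.0.4 (expiry=66+4=70). clock=66
Op 27: insert b.com -> 10.0.0.4 (expiry=66+3=69). clock=66
Op 28: insert c.com -> 10.0.0.2 (expiry=66+2=68). clock=66
lookup a.com: not in cache (expired or never inserted)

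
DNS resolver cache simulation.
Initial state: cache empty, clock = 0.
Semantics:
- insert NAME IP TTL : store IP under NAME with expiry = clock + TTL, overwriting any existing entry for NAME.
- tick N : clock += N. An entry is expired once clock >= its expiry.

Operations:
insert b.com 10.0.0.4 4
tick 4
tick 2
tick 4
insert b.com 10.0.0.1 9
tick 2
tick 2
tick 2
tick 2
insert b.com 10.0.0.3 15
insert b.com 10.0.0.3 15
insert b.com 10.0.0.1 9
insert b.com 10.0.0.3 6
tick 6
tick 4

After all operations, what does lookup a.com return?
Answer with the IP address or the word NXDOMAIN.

Answer: NXDOMAIN

Derivation:
Op 1: insert b.com -> 10.0.0.4 (expiry=0+4=4). clock=0
Op 2: tick 4 -> clock=4. purged={b.com}
Op 3: tick 2 -> clock=6.
Op 4: tick 4 -> clock=10.
Op 5: insert b.com -> 10.0.0.1 (expiry=10+9=19). clock=10
Op 6: tick 2 -> clock=12.
Op 7: tick 2 -> clock=14.
Op 8: tick 2 -> clock=16.
Op 9: tick 2 -> clock=18.
Op 10: insert b.com -> 10.0.0.3 (expiry=18+15=33). clock=18
Op 11: insert b.com -> 10.0.0.3 (expiry=18+15=33). clock=18
Op 12: insert b.com -> 10.0.0.1 (expiry=18+9=27). clock=18
Op 13: insert b.com -> 10.0.0.3 (expiry=18+6=24). clock=18
Op 14: tick 6 -> clock=24. purged={b.com}
Op 15: tick 4 -> clock=28.
lookup a.com: not in cache (expired or never inserted)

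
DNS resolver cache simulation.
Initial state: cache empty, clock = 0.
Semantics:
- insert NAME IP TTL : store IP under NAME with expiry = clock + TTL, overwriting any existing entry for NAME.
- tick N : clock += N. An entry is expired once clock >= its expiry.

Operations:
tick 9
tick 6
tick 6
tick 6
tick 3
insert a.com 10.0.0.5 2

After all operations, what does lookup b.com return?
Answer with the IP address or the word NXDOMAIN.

Answer: NXDOMAIN

Derivation:
Op 1: tick 9 -> clock=9.
Op 2: tick 6 -> clock=15.
Op 3: tick 6 -> clock=21.
Op 4: tick 6 -> clock=27.
Op 5: tick 3 -> clock=30.
Op 6: insert a.com -> 10.0.0.5 (expiry=30+2=32). clock=30
lookup b.com: not in cache (expired or never inserted)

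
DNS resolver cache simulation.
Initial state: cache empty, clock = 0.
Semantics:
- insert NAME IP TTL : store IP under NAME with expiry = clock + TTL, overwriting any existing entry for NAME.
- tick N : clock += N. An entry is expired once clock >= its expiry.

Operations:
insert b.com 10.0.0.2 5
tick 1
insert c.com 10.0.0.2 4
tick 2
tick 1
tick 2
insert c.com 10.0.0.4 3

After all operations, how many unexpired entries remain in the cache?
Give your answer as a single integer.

Op 1: insert b.com -> 10.0.0.2 (expiry=0+5=5). clock=0
Op 2: tick 1 -> clock=1.
Op 3: insert c.com -> 10.0.0.2 (expiry=1+4=5). clock=1
Op 4: tick 2 -> clock=3.
Op 5: tick 1 -> clock=4.
Op 6: tick 2 -> clock=6. purged={b.com,c.com}
Op 7: insert c.com -> 10.0.0.4 (expiry=6+3=9). clock=6
Final cache (unexpired): {c.com} -> size=1

Answer: 1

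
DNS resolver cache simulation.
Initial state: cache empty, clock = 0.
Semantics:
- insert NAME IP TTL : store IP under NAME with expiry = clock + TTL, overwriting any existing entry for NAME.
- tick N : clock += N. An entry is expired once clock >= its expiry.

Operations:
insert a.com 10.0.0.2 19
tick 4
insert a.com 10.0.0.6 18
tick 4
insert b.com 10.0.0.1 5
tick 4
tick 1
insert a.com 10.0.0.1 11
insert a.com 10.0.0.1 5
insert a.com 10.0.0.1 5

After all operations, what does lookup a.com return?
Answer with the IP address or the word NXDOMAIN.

Op 1: insert a.com -> 10.0.0.2 (expiry=0+19=19). clock=0
Op 2: tick 4 -> clock=4.
Op 3: insert a.com -> 10.0.0.6 (expiry=4+18=22). clock=4
Op 4: tick 4 -> clock=8.
Op 5: insert b.com -> 10.0.0.1 (expiry=8+5=13). clock=8
Op 6: tick 4 -> clock=12.
Op 7: tick 1 -> clock=13. purged={b.com}
Op 8: insert a.com -> 10.0.0.1 (expiry=13+11=24). clock=13
Op 9: insert a.com -> 10.0.0.1 (expiry=13+5=18). clock=13
Op 10: insert a.com -> 10.0.0.1 (expiry=13+5=18). clock=13
lookup a.com: present, ip=10.0.0.1 expiry=18 > clock=13

Answer: 10.0.0.1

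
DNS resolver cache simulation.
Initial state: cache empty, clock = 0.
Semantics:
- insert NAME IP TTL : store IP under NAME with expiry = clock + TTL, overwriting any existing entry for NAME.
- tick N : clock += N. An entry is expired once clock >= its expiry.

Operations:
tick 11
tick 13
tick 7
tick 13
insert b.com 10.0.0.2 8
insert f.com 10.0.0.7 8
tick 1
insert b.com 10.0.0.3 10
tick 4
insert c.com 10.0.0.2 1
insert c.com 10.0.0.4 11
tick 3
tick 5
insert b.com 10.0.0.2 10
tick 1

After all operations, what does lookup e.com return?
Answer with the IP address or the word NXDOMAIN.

Answer: NXDOMAIN

Derivation:
Op 1: tick 11 -> clock=11.
Op 2: tick 13 -> clock=24.
Op 3: tick 7 -> clock=31.
Op 4: tick 13 -> clock=44.
Op 5: insert b.com -> 10.0.0.2 (expiry=44+8=52). clock=44
Op 6: insert f.com -> 10.0.0.7 (expiry=44+8=52). clock=44
Op 7: tick 1 -> clock=45.
Op 8: insert b.com -> 10.0.0.3 (expiry=45+10=55). clock=45
Op 9: tick 4 -> clock=49.
Op 10: insert c.com -> 10.0.0.2 (expiry=49+1=50). clock=49
Op 11: insert c.com -> 10.0.0.4 (expiry=49+11=60). clock=49
Op 12: tick 3 -> clock=52. purged={f.com}
Op 13: tick 5 -> clock=57. purged={b.com}
Op 14: insert b.com -> 10.0.0.2 (expiry=57+10=67). clock=57
Op 15: tick 1 -> clock=58.
lookup e.com: not in cache (expired or never inserted)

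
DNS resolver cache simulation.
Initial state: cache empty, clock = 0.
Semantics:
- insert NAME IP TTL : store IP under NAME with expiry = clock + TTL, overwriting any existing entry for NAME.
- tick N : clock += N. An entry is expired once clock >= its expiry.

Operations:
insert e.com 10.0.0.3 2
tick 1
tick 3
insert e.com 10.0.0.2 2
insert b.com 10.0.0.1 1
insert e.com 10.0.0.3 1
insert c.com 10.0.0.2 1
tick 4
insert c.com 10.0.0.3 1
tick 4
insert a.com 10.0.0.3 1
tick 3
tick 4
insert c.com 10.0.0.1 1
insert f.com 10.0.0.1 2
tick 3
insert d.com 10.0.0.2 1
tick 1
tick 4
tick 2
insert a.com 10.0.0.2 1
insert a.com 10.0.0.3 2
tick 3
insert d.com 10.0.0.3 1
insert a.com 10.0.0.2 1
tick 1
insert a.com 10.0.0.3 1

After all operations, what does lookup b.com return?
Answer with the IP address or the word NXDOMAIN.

Op 1: insert e.com -> 10.0.0.3 (expiry=0+2=2). clock=0
Op 2: tick 1 -> clock=1.
Op 3: tick 3 -> clock=4. purged={e.com}
Op 4: insert e.com -> 10.0.0.2 (expiry=4+2=6). clock=4
Op 5: insert b.com -> 10.0.0.1 (expiry=4+1=5). clock=4
Op 6: insert e.com -> 10.0.0.3 (expiry=4+1=5). clock=4
Op 7: insert c.com -> 10.0.0.2 (expiry=4+1=5). clock=4
Op 8: tick 4 -> clock=8. purged={b.com,c.com,e.com}
Op 9: insert c.com -> 10.0.0.3 (expiry=8+1=9). clock=8
Op 10: tick 4 -> clock=12. purged={c.com}
Op 11: insert a.com -> 10.0.0.3 (expiry=12+1=13). clock=12
Op 12: tick 3 -> clock=15. purged={a.com}
Op 13: tick 4 -> clock=19.
Op 14: insert c.com -> 10.0.0.1 (expiry=19+1=20). clock=19
Op 15: insert f.com -> 10.0.0.1 (expiry=19+2=21). clock=19
Op 16: tick 3 -> clock=22. purged={c.com,f.com}
Op 17: insert d.com -> 10.0.0.2 (expiry=22+1=23). clock=22
Op 18: tick 1 -> clock=23. purged={d.com}
Op 19: tick 4 -> clock=27.
Op 20: tick 2 -> clock=29.
Op 21: insert a.com -> 10.0.0.2 (expiry=29+1=30). clock=29
Op 22: insert a.com -> 10.0.0.3 (expiry=29+2=31). clock=29
Op 23: tick 3 -> clock=32. purged={a.com}
Op 24: insert d.com -> 10.0.0.3 (expiry=32+1=33). clock=32
Op 25: insert a.com -> 10.0.0.2 (expiry=32+1=33). clock=32
Op 26: tick 1 -> clock=33. purged={a.com,d.com}
Op 27: insert a.com -> 10.0.0.3 (expiry=33+1=34). clock=33
lookup b.com: not in cache (expired or never inserted)

Answer: NXDOMAIN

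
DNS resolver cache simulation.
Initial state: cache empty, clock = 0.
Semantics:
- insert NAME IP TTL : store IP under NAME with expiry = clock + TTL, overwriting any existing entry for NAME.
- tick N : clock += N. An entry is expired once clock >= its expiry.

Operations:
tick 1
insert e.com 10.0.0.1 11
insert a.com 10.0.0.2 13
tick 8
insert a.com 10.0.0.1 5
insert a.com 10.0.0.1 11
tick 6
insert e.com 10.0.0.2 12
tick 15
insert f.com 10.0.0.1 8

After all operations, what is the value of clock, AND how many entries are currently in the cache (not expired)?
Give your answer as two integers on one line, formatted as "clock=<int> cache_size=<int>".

Op 1: tick 1 -> clock=1.
Op 2: insert e.com -> 10.0.0.1 (expiry=1+11=12). clock=1
Op 3: insert a.com -> 10.0.0.2 (expiry=1+13=14). clock=1
Op 4: tick 8 -> clock=9.
Op 5: insert a.com -> 10.0.0.1 (expiry=9+5=14). clock=9
Op 6: insert a.com -> 10.0.0.1 (expiry=9+11=20). clock=9
Op 7: tick 6 -> clock=15. purged={e.com}
Op 8: insert e.com -> 10.0.0.2 (expiry=15+12=27). clock=15
Op 9: tick 15 -> clock=30. purged={a.com,e.com}
Op 10: insert f.com -> 10.0.0.1 (expiry=30+8=38). clock=30
Final clock = 30
Final cache (unexpired): {f.com} -> size=1

Answer: clock=30 cache_size=1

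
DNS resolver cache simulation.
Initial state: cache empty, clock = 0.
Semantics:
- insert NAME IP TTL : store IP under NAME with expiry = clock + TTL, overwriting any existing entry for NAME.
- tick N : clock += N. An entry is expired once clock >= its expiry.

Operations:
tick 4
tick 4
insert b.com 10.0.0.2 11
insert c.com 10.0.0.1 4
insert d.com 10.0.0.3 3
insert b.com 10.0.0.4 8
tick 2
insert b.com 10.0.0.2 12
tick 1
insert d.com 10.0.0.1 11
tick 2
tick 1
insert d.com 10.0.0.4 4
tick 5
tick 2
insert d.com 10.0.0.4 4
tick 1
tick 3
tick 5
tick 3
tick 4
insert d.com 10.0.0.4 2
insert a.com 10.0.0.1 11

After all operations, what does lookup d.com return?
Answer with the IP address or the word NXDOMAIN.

Answer: 10.0.0.4

Derivation:
Op 1: tick 4 -> clock=4.
Op 2: tick 4 -> clock=8.
Op 3: insert b.com -> 10.0.0.2 (expiry=8+11=19). clock=8
Op 4: insert c.com -> 10.0.0.1 (expiry=8+4=12). clock=8
Op 5: insert d.com -> 10.0.0.3 (expiry=8+3=11). clock=8
Op 6: insert b.com -> 10.0.0.4 (expiry=8+8=16). clock=8
Op 7: tick 2 -> clock=10.
Op 8: insert b.com -> 10.0.0.2 (expiry=10+12=22). clock=10
Op 9: tick 1 -> clock=11. purged={d.com}
Op 10: insert d.com -> 10.0.0.1 (expiry=11+11=22). clock=11
Op 11: tick 2 -> clock=13. purged={c.com}
Op 12: tick 1 -> clock=14.
Op 13: insert d.com -> 10.0.0.4 (expiry=14+4=18). clock=14
Op 14: tick 5 -> clock=19. purged={d.com}
Op 15: tick 2 -> clock=21.
Op 16: insert d.com -> 10.0.0.4 (expiry=21+4=25). clock=21
Op 17: tick 1 -> clock=22. purged={b.com}
Op 18: tick 3 -> clock=25. purged={d.com}
Op 19: tick 5 -> clock=30.
Op 20: tick 3 -> clock=33.
Op 21: tick 4 -> clock=37.
Op 22: insert d.com -> 10.0.0.4 (expiry=37+2=39). clock=37
Op 23: insert a.com -> 10.0.0.1 (expiry=37+11=48). clock=37
lookup d.com: present, ip=10.0.0.4 expiry=39 > clock=37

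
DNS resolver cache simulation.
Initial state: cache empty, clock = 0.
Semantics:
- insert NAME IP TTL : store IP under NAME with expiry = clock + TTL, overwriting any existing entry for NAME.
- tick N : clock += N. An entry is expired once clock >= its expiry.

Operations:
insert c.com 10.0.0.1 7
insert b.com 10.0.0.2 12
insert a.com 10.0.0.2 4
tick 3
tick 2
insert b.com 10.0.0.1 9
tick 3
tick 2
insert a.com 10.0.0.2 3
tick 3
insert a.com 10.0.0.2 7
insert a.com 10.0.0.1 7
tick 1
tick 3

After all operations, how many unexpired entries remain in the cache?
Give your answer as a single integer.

Op 1: insert c.com -> 10.0.0.1 (expiry=0+7=7). clock=0
Op 2: insert b.com -> 10.0.0.2 (expiry=0+12=12). clock=0
Op 3: insert a.com -> 10.0.0.2 (expiry=0+4=4). clock=0
Op 4: tick 3 -> clock=3.
Op 5: tick 2 -> clock=5. purged={a.com}
Op 6: insert b.com -> 10.0.0.1 (expiry=5+9=14). clock=5
Op 7: tick 3 -> clock=8. purged={c.com}
Op 8: tick 2 -> clock=10.
Op 9: insert a.com -> 10.0.0.2 (expiry=10+3=13). clock=10
Op 10: tick 3 -> clock=13. purged={a.com}
Op 11: insert a.com -> 10.0.0.2 (expiry=13+7=20). clock=13
Op 12: insert a.com -> 10.0.0.1 (expiry=13+7=20). clock=13
Op 13: tick 1 -> clock=14. purged={b.com}
Op 14: tick 3 -> clock=17.
Final cache (unexpired): {a.com} -> size=1

Answer: 1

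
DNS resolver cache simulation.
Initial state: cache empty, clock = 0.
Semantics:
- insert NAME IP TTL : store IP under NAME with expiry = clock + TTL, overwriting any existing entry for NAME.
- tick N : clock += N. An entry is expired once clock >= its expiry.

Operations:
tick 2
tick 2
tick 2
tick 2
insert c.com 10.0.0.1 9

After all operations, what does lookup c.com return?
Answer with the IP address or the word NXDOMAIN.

Answer: 10.0.0.1

Derivation:
Op 1: tick 2 -> clock=2.
Op 2: tick 2 -> clock=4.
Op 3: tick 2 -> clock=6.
Op 4: tick 2 -> clock=8.
Op 5: insert c.com -> 10.0.0.1 (expiry=8+9=17). clock=8
lookup c.com: present, ip=10.0.0.1 expiry=17 > clock=8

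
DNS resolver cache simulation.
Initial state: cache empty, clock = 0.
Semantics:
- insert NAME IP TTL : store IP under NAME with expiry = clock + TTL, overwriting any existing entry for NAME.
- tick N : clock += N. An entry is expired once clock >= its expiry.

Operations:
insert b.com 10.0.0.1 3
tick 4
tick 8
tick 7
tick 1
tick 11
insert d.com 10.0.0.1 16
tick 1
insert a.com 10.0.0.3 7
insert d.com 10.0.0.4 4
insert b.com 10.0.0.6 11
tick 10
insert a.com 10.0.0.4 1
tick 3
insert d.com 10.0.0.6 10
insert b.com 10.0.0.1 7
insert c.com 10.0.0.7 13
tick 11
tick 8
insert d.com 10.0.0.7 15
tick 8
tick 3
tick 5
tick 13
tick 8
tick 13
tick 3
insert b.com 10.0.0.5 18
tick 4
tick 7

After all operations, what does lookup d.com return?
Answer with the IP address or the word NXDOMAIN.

Op 1: insert b.com -> 10.0.0.1 (expiry=0+3=3). clock=0
Op 2: tick 4 -> clock=4. purged={b.com}
Op 3: tick 8 -> clock=12.
Op 4: tick 7 -> clock=19.
Op 5: tick 1 -> clock=20.
Op 6: tick 11 -> clock=31.
Op 7: insert d.com -> 10.0.0.1 (expiry=31+16=47). clock=31
Op 8: tick 1 -> clock=32.
Op 9: insert a.com -> 10.0.0.3 (expiry=32+7=39). clock=32
Op 10: insert d.com -> 10.0.0.4 (expiry=32+4=36). clock=32
Op 11: insert b.com -> 10.0.0.6 (expiry=32+11=43). clock=32
Op 12: tick 10 -> clock=42. purged={a.com,d.com}
Op 13: insert a.com -> 10.0.0.4 (expiry=42+1=43). clock=42
Op 14: tick 3 -> clock=45. purged={a.com,b.com}
Op 15: insert d.com -> 10.0.0.6 (expiry=45+10=55). clock=45
Op 16: insert b.com -> 10.0.0.1 (expiry=45+7=52). clock=45
Op 17: insert c.com -> 10.0.0.7 (expiry=45+13=58). clock=45
Op 18: tick 11 -> clock=56. purged={b.com,d.com}
Op 19: tick 8 -> clock=64. purged={c.com}
Op 20: insert d.com -> 10.0.0.7 (expiry=64+15=79). clock=64
Op 21: tick 8 -> clock=72.
Op 22: tick 3 -> clock=75.
Op 23: tick 5 -> clock=80. purged={d.com}
Op 24: tick 13 -> clock=93.
Op 25: tick 8 -> clock=101.
Op 26: tick 13 -> clock=114.
Op 27: tick 3 -> clock=117.
Op 28: insert b.com -> 10.0.0.5 (expiry=117+18=135). clock=117
Op 29: tick 4 -> clock=121.
Op 30: tick 7 -> clock=128.
lookup d.com: not in cache (expired or never inserted)

Answer: NXDOMAIN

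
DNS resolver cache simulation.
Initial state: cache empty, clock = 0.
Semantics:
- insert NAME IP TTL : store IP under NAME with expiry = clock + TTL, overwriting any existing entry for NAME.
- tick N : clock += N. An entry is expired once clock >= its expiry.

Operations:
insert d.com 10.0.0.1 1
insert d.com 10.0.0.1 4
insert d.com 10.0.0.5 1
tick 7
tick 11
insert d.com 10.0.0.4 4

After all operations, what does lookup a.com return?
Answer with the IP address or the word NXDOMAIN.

Answer: NXDOMAIN

Derivation:
Op 1: insert d.com -> 10.0.0.1 (expiry=0+1=1). clock=0
Op 2: insert d.com -> 10.0.0.1 (expiry=0+4=4). clock=0
Op 3: insert d.com -> 10.0.0.5 (expiry=0+1=1). clock=0
Op 4: tick 7 -> clock=7. purged={d.com}
Op 5: tick 11 -> clock=18.
Op 6: insert d.com -> 10.0.0.4 (expiry=18+4=22). clock=18
lookup a.com: not in cache (expired or never inserted)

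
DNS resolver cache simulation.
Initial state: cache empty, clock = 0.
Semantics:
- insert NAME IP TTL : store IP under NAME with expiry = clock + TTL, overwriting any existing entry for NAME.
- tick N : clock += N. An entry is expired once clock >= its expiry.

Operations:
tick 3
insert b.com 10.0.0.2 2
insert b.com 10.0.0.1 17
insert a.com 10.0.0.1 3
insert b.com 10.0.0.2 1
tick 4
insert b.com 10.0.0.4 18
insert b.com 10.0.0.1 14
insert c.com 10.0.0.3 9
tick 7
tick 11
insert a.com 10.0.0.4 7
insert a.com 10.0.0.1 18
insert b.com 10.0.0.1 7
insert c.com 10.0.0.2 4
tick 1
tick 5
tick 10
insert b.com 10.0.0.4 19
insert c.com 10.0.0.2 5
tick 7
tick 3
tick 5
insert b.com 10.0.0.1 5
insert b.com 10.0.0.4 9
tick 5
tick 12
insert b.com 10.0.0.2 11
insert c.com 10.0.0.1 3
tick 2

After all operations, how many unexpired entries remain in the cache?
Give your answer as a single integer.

Op 1: tick 3 -> clock=3.
Op 2: insert b.com -> 10.0.0.2 (expiry=3+2=5). clock=3
Op 3: insert b.com -> 10.0.0.1 (expiry=3+17=20). clock=3
Op 4: insert a.com -> 10.0.0.1 (expiry=3+3=6). clock=3
Op 5: insert b.com -> 10.0.0.2 (expiry=3+1=4). clock=3
Op 6: tick 4 -> clock=7. purged={a.com,b.com}
Op 7: insert b.com -> 10.0.0.4 (expiry=7+18=25). clock=7
Op 8: insert b.com -> 10.0.0.1 (expiry=7+14=21). clock=7
Op 9: insert c.com -> 10.0.0.3 (expiry=7+9=16). clock=7
Op 10: tick 7 -> clock=14.
Op 11: tick 11 -> clock=25. purged={b.com,c.com}
Op 12: insert a.com -> 10.0.0.4 (expiry=25+7=32). clock=25
Op 13: insert a.com -> 10.0.0.1 (expiry=25+18=43). clock=25
Op 14: insert b.com -> 10.0.0.1 (expiry=25+7=32). clock=25
Op 15: insert c.com -> 10.0.0.2 (expiry=25+4=29). clock=25
Op 16: tick 1 -> clock=26.
Op 17: tick 5 -> clock=31. purged={c.com}
Op 18: tick 10 -> clock=41. purged={b.com}
Op 19: insert b.com -> 10.0.0.4 (expiry=41+19=60). clock=41
Op 20: insert c.com -> 10.0.0.2 (expiry=41+5=46). clock=41
Op 21: tick 7 -> clock=48. purged={a.com,c.com}
Op 22: tick 3 -> clock=51.
Op 23: tick 5 -> clock=56.
Op 24: insert b.com -> 10.0.0.1 (expiry=56+5=61). clock=56
Op 25: insert b.com -> 10.0.0.4 (expiry=56+9=65). clock=56
Op 26: tick 5 -> clock=61.
Op 27: tick 12 -> clock=73. purged={b.com}
Op 28: insert b.com -> 10.0.0.2 (expiry=73+11=84). clock=73
Op 29: insert c.com -> 10.0.0.1 (expiry=73+3=76). clock=73
Op 30: tick 2 -> clock=75.
Final cache (unexpired): {b.com,c.com} -> size=2

Answer: 2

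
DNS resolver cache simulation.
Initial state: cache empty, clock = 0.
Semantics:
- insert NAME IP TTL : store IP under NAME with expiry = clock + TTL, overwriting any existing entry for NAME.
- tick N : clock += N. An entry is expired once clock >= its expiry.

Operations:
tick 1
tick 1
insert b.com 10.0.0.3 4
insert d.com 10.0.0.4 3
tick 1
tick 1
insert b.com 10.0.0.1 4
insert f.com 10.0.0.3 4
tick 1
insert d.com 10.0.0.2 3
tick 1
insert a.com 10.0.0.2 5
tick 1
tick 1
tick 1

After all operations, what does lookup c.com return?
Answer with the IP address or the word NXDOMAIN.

Op 1: tick 1 -> clock=1.
Op 2: tick 1 -> clock=2.
Op 3: insert b.com -> 10.0.0.3 (expiry=2+4=6). clock=2
Op 4: insert d.com -> 10.0.0.4 (expiry=2+3=5). clock=2
Op 5: tick 1 -> clock=3.
Op 6: tick 1 -> clock=4.
Op 7: insert b.com -> 10.0.0.1 (expiry=4+4=8). clock=4
Op 8: insert f.com -> 10.0.0.3 (expiry=4+4=8). clock=4
Op 9: tick 1 -> clock=5. purged={d.com}
Op 10: insert d.com -> 10.0.0.2 (expiry=5+3=8). clock=5
Op 11: tick 1 -> clock=6.
Op 12: insert a.com -> 10.0.0.2 (expiry=6+5=11). clock=6
Op 13: tick 1 -> clock=7.
Op 14: tick 1 -> clock=8. purged={b.com,d.com,f.com}
Op 15: tick 1 -> clock=9.
lookup c.com: not in cache (expired or never inserted)

Answer: NXDOMAIN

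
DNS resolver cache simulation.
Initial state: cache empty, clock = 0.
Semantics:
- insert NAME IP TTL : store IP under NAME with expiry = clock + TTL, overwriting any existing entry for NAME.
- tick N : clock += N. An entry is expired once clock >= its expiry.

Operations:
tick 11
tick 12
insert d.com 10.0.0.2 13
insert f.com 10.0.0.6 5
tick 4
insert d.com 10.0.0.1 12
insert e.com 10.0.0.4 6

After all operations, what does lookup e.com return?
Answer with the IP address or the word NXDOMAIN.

Op 1: tick 11 -> clock=11.
Op 2: tick 12 -> clock=23.
Op 3: insert d.com -> 10.0.0.2 (expiry=23+13=36). clock=23
Op 4: insert f.com -> 10.0.0.6 (expiry=23+5=28). clock=23
Op 5: tick 4 -> clock=27.
Op 6: insert d.com -> 10.0.0.1 (expiry=27+12=39). clock=27
Op 7: insert e.com -> 10.0.0.4 (expiry=27+6=33). clock=27
lookup e.com: present, ip=10.0.0.4 expiry=33 > clock=27

Answer: 10.0.0.4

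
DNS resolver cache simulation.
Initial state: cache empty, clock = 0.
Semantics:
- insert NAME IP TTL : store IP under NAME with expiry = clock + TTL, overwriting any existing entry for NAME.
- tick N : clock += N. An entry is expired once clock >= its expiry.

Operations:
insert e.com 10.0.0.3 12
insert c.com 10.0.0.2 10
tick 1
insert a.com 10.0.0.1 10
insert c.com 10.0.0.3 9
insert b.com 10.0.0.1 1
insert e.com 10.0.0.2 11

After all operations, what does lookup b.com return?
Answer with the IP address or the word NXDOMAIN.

Answer: 10.0.0.1

Derivation:
Op 1: insert e.com -> 10.0.0.3 (expiry=0+12=12). clock=0
Op 2: insert c.com -> 10.0.0.2 (expiry=0+10=10). clock=0
Op 3: tick 1 -> clock=1.
Op 4: insert a.com -> 10.0.0.1 (expiry=1+10=11). clock=1
Op 5: insert c.com -> 10.0.0.3 (expiry=1+9=10). clock=1
Op 6: insert b.com -> 10.0.0.1 (expiry=1+1=2). clock=1
Op 7: insert e.com -> 10.0.0.2 (expiry=1+11=12). clock=1
lookup b.com: present, ip=10.0.0.1 expiry=2 > clock=1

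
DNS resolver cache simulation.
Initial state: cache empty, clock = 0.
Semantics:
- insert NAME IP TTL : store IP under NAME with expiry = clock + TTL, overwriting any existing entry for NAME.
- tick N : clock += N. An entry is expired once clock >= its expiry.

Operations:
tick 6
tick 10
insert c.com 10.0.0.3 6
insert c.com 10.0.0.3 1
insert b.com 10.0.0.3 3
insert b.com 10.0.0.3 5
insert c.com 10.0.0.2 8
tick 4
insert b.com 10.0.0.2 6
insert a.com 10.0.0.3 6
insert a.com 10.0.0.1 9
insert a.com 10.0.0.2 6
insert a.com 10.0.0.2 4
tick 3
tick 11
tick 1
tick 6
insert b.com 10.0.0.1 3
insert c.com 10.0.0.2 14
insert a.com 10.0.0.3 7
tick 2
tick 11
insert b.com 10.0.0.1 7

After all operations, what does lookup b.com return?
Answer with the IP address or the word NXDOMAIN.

Op 1: tick 6 -> clock=6.
Op 2: tick 10 -> clock=16.
Op 3: insert c.com -> 10.0.0.3 (expiry=16+6=22). clock=16
Op 4: insert c.com -> 10.0.0.3 (expiry=16+1=17). clock=16
Op 5: insert b.com -> 10.0.0.3 (expiry=16+3=19). clock=16
Op 6: insert b.com -> 10.0.0.3 (expiry=16+5=21). clock=16
Op 7: insert c.com -> 10.0.0.2 (expiry=16+8=24). clock=16
Op 8: tick 4 -> clock=20.
Op 9: insert b.com -> 10.0.0.2 (expiry=20+6=26). clock=20
Op 10: insert a.com -> 10.0.0.3 (expiry=20+6=26). clock=20
Op 11: insert a.com -> 10.0.0.1 (expiry=20+9=29). clock=20
Op 12: insert a.com -> 10.0.0.2 (expiry=20+6=26). clock=20
Op 13: insert a.com -> 10.0.0.2 (expiry=20+4=24). clock=20
Op 14: tick 3 -> clock=23.
Op 15: tick 11 -> clock=34. purged={a.com,b.com,c.com}
Op 16: tick 1 -> clock=35.
Op 17: tick 6 -> clock=41.
Op 18: insert b.com -> 10.0.0.1 (expiry=41+3=44). clock=41
Op 19: insert c.com -> 10.0.0.2 (expiry=41+14=55). clock=41
Op 20: insert a.com -> 10.0.0.3 (expiry=41+7=48). clock=41
Op 21: tick 2 -> clock=43.
Op 22: tick 11 -> clock=54. purged={a.com,b.com}
Op 23: insert b.com -> 10.0.0.1 (expiry=54+7=61). clock=54
lookup b.com: present, ip=10.0.0.1 expiry=61 > clock=54

Answer: 10.0.0.1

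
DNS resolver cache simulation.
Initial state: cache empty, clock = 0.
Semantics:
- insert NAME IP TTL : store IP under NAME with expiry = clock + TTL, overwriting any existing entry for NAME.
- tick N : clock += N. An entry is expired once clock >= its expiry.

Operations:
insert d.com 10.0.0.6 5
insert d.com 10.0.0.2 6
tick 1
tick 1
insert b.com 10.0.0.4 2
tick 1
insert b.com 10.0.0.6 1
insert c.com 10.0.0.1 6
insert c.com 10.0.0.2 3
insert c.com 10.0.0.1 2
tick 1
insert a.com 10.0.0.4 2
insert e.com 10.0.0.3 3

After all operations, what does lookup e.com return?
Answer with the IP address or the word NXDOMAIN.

Answer: 10.0.0.3

Derivation:
Op 1: insert d.com -> 10.0.0.6 (expiry=0+5=5). clock=0
Op 2: insert d.com -> 10.0.0.2 (expiry=0+6=6). clock=0
Op 3: tick 1 -> clock=1.
Op 4: tick 1 -> clock=2.
Op 5: insert b.com -> 10.0.0.4 (expiry=2+2=4). clock=2
Op 6: tick 1 -> clock=3.
Op 7: insert b.com -> 10.0.0.6 (expiry=3+1=4). clock=3
Op 8: insert c.com -> 10.0.0.1 (expiry=3+6=9). clock=3
Op 9: insert c.com -> 10.0.0.2 (expiry=3+3=6). clock=3
Op 10: insert c.com -> 10.0.0.1 (expiry=3+2=5). clock=3
Op 11: tick 1 -> clock=4. purged={b.com}
Op 12: insert a.com -> 10.0.0.4 (expiry=4+2=6). clock=4
Op 13: insert e.com -> 10.0.0.3 (expiry=4+3=7). clock=4
lookup e.com: present, ip=10.0.0.3 expiry=7 > clock=4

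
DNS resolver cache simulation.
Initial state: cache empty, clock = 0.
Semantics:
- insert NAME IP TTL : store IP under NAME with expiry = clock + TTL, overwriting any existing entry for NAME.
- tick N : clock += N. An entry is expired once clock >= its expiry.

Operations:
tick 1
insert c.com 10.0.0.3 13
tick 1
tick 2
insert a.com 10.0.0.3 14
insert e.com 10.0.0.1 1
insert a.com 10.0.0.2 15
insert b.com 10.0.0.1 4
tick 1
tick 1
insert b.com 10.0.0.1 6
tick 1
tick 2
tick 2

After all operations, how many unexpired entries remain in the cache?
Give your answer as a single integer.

Op 1: tick 1 -> clock=1.
Op 2: insert c.com -> 10.0.0.3 (expiry=1+13=14). clock=1
Op 3: tick 1 -> clock=2.
Op 4: tick 2 -> clock=4.
Op 5: insert a.com -> 10.0.0.3 (expiry=4+14=18). clock=4
Op 6: insert e.com -> 10.0.0.1 (expiry=4+1=5). clock=4
Op 7: insert a.com -> 10.0.0.2 (expiry=4+15=19). clock=4
Op 8: insert b.com -> 10.0.0.1 (expiry=4+4=8). clock=4
Op 9: tick 1 -> clock=5. purged={e.com}
Op 10: tick 1 -> clock=6.
Op 11: insert b.com -> 10.0.0.1 (expiry=6+6=12). clock=6
Op 12: tick 1 -> clock=7.
Op 13: tick 2 -> clock=9.
Op 14: tick 2 -> clock=11.
Final cache (unexpired): {a.com,b.com,c.com} -> size=3

Answer: 3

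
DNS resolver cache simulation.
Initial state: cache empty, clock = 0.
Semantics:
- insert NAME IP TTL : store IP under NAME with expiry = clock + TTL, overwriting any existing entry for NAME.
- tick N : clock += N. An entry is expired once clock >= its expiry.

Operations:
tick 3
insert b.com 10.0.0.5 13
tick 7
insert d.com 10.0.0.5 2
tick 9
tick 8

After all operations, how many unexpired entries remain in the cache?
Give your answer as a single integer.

Op 1: tick 3 -> clock=3.
Op 2: insert b.com -> 10.0.0.5 (expiry=3+13=16). clock=3
Op 3: tick 7 -> clock=10.
Op 4: insert d.com -> 10.0.0.5 (expiry=10+2=12). clock=10
Op 5: tick 9 -> clock=19. purged={b.com,d.com}
Op 6: tick 8 -> clock=27.
Final cache (unexpired): {} -> size=0

Answer: 0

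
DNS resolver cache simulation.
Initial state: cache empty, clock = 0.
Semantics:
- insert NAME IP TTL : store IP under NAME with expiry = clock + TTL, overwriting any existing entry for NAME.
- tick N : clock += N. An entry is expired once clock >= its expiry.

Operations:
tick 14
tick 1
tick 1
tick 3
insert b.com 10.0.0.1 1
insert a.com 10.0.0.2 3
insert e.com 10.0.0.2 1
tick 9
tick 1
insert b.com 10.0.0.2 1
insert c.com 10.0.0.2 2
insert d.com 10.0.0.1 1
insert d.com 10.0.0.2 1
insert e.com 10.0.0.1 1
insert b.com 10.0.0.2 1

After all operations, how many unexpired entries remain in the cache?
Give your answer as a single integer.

Op 1: tick 14 -> clock=14.
Op 2: tick 1 -> clock=15.
Op 3: tick 1 -> clock=16.
Op 4: tick 3 -> clock=19.
Op 5: insert b.com -> 10.0.0.1 (expiry=19+1=20). clock=19
Op 6: insert a.com -> 10.0.0.2 (expiry=19+3=22). clock=19
Op 7: insert e.com -> 10.0.0.2 (expiry=19+1=20). clock=19
Op 8: tick 9 -> clock=28. purged={a.com,b.com,e.com}
Op 9: tick 1 -> clock=29.
Op 10: insert b.com -> 10.0.0.2 (expiry=29+1=30). clock=29
Op 11: insert c.com -> 10.0.0.2 (expiry=29+2=31). clock=29
Op 12: insert d.com -> 10.0.0.1 (expiry=29+1=30). clock=29
Op 13: insert d.com -> 10.0.0.2 (expiry=29+1=30). clock=29
Op 14: insert e.com -> 10.0.0.1 (expiry=29+1=30). clock=29
Op 15: insert b.com -> 10.0.0.2 (expiry=29+1=30). clock=29
Final cache (unexpired): {b.com,c.com,d.com,e.com} -> size=4

Answer: 4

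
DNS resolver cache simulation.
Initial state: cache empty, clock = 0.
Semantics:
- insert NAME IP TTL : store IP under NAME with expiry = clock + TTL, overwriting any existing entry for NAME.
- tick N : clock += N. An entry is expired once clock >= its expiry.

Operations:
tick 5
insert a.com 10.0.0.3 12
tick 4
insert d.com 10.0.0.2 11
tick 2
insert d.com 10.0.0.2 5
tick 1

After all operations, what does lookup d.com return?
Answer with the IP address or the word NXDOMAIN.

Op 1: tick 5 -> clock=5.
Op 2: insert a.com -> 10.0.0.3 (expiry=5+12=17). clock=5
Op 3: tick 4 -> clock=9.
Op 4: insert d.com -> 10.0.0.2 (expiry=9+11=20). clock=9
Op 5: tick 2 -> clock=11.
Op 6: insert d.com -> 10.0.0.2 (expiry=11+5=16). clock=11
Op 7: tick 1 -> clock=12.
lookup d.com: present, ip=10.0.0.2 expiry=16 > clock=12

Answer: 10.0.0.2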